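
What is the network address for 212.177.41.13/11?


IP:   11010100.10110001.00101001.00001101
Mask: 11111111.11100000.00000000.00000000
AND operation:
Net:  11010100.10100000.00000000.00000000
Network: 212.160.0.0/11


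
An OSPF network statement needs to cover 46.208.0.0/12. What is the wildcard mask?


Subnet mask: 255.240.0.0
Wildcard = 255.255.255.255 - subnet mask
255 - 255 = 0
255 - 240 = 15
255 - 0 = 255
255 - 0 = 255
Wildcard: 0.15.255.255


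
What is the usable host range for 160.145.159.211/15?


Network: 160.144.0.0
Broadcast: 160.145.255.255
First usable = network + 1
Last usable = broadcast - 1
Range: 160.144.0.1 to 160.145.255.254


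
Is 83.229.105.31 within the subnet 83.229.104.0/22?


Subnet network: 83.229.104.0
Test IP AND mask: 83.229.104.0
Yes, 83.229.105.31 is in 83.229.104.0/22


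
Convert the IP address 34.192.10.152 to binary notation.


34 = 00100010
192 = 11000000
10 = 00001010
152 = 10011000
Binary: 00100010.11000000.00001010.10011000


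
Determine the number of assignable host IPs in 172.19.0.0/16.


Host bits = 32 - 16 = 16
Total addresses = 2^16 = 65536
Usable = total - 2 (network and broadcast)
Usable hosts: 65534


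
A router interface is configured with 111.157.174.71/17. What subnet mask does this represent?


/17 means 17 network bits, 15 host bits
Binary: 11111111111111111000000000000000
Mask: 255.255.128.0


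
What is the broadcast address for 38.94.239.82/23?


Network: 38.94.238.0/23
Host bits = 9
Set all host bits to 1:
Broadcast: 38.94.239.255


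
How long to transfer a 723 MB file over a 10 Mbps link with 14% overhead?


Effective throughput = 10 * (1 - 14/100) = 8.6 Mbps
File size in Mb = 723 * 8 = 5784 Mb
Time = 5784 / 8.6
Time = 672.5581 seconds


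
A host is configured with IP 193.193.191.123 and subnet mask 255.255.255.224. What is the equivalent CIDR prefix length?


Binary: 11111111.11111111.11111111.11100000
Count leading 1s
Prefix: /27


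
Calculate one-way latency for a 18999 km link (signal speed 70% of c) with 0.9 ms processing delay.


Speed = 0.7 * 3e5 km/s = 210000 km/s
Propagation delay = 18999 / 210000 = 0.0905 s = 90.4714 ms
Processing delay = 0.9 ms
Total one-way latency = 91.3714 ms


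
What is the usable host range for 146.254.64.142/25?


Network: 146.254.64.128
Broadcast: 146.254.64.255
First usable = network + 1
Last usable = broadcast - 1
Range: 146.254.64.129 to 146.254.64.254


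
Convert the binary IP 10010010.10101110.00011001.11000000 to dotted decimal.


10010010 = 146
10101110 = 174
00011001 = 25
11000000 = 192
IP: 146.174.25.192


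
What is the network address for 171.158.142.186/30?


IP:   10101011.10011110.10001110.10111010
Mask: 11111111.11111111.11111111.11111100
AND operation:
Net:  10101011.10011110.10001110.10111000
Network: 171.158.142.184/30


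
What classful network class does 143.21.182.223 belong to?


First octet: 143
Binary: 10001111
10xxxxxx -> Class B (128-191)
Class B, default mask 255.255.0.0 (/16)


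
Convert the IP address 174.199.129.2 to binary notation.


174 = 10101110
199 = 11000111
129 = 10000001
2 = 00000010
Binary: 10101110.11000111.10000001.00000010


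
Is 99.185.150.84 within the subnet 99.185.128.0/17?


Subnet network: 99.185.128.0
Test IP AND mask: 99.185.128.0
Yes, 99.185.150.84 is in 99.185.128.0/17


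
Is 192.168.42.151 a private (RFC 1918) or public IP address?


RFC 1918 private ranges:
  10.0.0.0/8 (10.0.0.0 - 10.255.255.255)
  172.16.0.0/12 (172.16.0.0 - 172.31.255.255)
  192.168.0.0/16 (192.168.0.0 - 192.168.255.255)
Private (in 192.168.0.0/16)


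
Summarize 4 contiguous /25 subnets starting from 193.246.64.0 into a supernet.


Original prefix: /25
Number of subnets: 4 = 2^2
New prefix = 25 - 2 = 23
Supernet: 193.246.64.0/23


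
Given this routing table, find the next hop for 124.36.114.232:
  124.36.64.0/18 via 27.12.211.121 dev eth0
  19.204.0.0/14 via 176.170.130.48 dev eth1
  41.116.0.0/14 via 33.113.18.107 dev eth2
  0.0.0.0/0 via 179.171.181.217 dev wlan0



Longest prefix match for 124.36.114.232:
  /18 124.36.64.0: MATCH
  /14 19.204.0.0: no
  /14 41.116.0.0: no
  /0 0.0.0.0: MATCH
Selected: next-hop 27.12.211.121 via eth0 (matched /18)


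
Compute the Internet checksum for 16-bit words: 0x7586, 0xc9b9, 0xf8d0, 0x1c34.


Sum all words (with carry folding):
+ 0x7586 = 0x7586
+ 0xc9b9 = 0x3f40
+ 0xf8d0 = 0x3811
+ 0x1c34 = 0x5445
One's complement: ~0x5445
Checksum = 0xabba


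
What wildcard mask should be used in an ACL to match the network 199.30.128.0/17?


Subnet mask: 255.255.128.0
Wildcard = 255.255.255.255 - subnet mask
255 - 255 = 0
255 - 255 = 0
255 - 128 = 127
255 - 0 = 255
Wildcard: 0.0.127.255


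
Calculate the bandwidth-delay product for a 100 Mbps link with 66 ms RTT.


BDP = bandwidth * RTT
= 100 Mbps * 66 ms
= 100 * 1e6 * 66 / 1000 bits
= 6600000 bits
= 825000 bytes
= 805.6641 KB
BDP = 6600000 bits (825000 bytes)


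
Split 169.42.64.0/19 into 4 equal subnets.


New prefix = 19 + 2 = 21
Each subnet has 2048 addresses
  169.42.64.0/21
  169.42.72.0/21
  169.42.80.0/21
  169.42.88.0/21
Subnets: 169.42.64.0/21, 169.42.72.0/21, 169.42.80.0/21, 169.42.88.0/21


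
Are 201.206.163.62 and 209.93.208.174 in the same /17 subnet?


Mask: 255.255.128.0
201.206.163.62 AND mask = 201.206.128.0
209.93.208.174 AND mask = 209.93.128.0
No, different subnets (201.206.128.0 vs 209.93.128.0)


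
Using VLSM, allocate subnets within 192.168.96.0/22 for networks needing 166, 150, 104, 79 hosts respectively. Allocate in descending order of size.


166 hosts -> /24 (254 usable): 192.168.96.0/24
150 hosts -> /24 (254 usable): 192.168.97.0/24
104 hosts -> /25 (126 usable): 192.168.98.0/25
79 hosts -> /25 (126 usable): 192.168.98.128/25
Allocation: 192.168.96.0/24 (166 hosts, 254 usable); 192.168.97.0/24 (150 hosts, 254 usable); 192.168.98.0/25 (104 hosts, 126 usable); 192.168.98.128/25 (79 hosts, 126 usable)


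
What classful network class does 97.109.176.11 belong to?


First octet: 97
Binary: 01100001
0xxxxxxx -> Class A (1-126)
Class A, default mask 255.0.0.0 (/8)


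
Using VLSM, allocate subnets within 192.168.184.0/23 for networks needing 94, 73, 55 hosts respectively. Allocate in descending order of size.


94 hosts -> /25 (126 usable): 192.168.184.0/25
73 hosts -> /25 (126 usable): 192.168.184.128/25
55 hosts -> /26 (62 usable): 192.168.185.0/26
Allocation: 192.168.184.0/25 (94 hosts, 126 usable); 192.168.184.128/25 (73 hosts, 126 usable); 192.168.185.0/26 (55 hosts, 62 usable)


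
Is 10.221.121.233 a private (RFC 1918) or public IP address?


RFC 1918 private ranges:
  10.0.0.0/8 (10.0.0.0 - 10.255.255.255)
  172.16.0.0/12 (172.16.0.0 - 172.31.255.255)
  192.168.0.0/16 (192.168.0.0 - 192.168.255.255)
Private (in 10.0.0.0/8)


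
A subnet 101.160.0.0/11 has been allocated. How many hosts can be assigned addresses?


Host bits = 32 - 11 = 21
Total addresses = 2^21 = 2097152
Usable = total - 2 (network and broadcast)
Usable hosts: 2097150


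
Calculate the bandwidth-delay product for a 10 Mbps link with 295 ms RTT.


BDP = bandwidth * RTT
= 10 Mbps * 295 ms
= 10 * 1e6 * 295 / 1000 bits
= 2950000 bits
= 368750 bytes
= 360.1074 KB
BDP = 2950000 bits (368750 bytes)


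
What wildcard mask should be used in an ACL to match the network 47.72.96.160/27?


Subnet mask: 255.255.255.224
Wildcard = 255.255.255.255 - subnet mask
255 - 255 = 0
255 - 255 = 0
255 - 255 = 0
255 - 224 = 31
Wildcard: 0.0.0.31


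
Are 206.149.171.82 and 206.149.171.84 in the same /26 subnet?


Mask: 255.255.255.192
206.149.171.82 AND mask = 206.149.171.64
206.149.171.84 AND mask = 206.149.171.64
Yes, same subnet (206.149.171.64)


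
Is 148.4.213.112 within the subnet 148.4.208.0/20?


Subnet network: 148.4.208.0
Test IP AND mask: 148.4.208.0
Yes, 148.4.213.112 is in 148.4.208.0/20


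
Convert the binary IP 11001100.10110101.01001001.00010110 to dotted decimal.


11001100 = 204
10110101 = 181
01001001 = 73
00010110 = 22
IP: 204.181.73.22


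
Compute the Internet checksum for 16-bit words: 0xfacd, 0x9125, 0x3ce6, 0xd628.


Sum all words (with carry folding):
+ 0xfacd = 0xfacd
+ 0x9125 = 0x8bf3
+ 0x3ce6 = 0xc8d9
+ 0xd628 = 0x9f02
One's complement: ~0x9f02
Checksum = 0x60fd


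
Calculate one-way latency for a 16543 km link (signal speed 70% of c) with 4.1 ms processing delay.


Speed = 0.7 * 3e5 km/s = 210000 km/s
Propagation delay = 16543 / 210000 = 0.0788 s = 78.7762 ms
Processing delay = 4.1 ms
Total one-way latency = 82.8762 ms


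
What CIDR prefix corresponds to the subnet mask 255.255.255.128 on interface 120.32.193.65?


Binary: 11111111.11111111.11111111.10000000
Count leading 1s
Prefix: /25


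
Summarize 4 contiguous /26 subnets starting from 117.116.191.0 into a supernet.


Original prefix: /26
Number of subnets: 4 = 2^2
New prefix = 26 - 2 = 24
Supernet: 117.116.191.0/24


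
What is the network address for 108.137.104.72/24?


IP:   01101100.10001001.01101000.01001000
Mask: 11111111.11111111.11111111.00000000
AND operation:
Net:  01101100.10001001.01101000.00000000
Network: 108.137.104.0/24


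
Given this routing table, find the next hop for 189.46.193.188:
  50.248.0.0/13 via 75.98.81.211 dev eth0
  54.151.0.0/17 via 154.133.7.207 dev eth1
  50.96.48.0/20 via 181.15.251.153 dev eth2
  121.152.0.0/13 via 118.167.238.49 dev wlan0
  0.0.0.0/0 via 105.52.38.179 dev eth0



Longest prefix match for 189.46.193.188:
  /13 50.248.0.0: no
  /17 54.151.0.0: no
  /20 50.96.48.0: no
  /13 121.152.0.0: no
  /0 0.0.0.0: MATCH
Selected: next-hop 105.52.38.179 via eth0 (matched /0)


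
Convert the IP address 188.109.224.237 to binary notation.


188 = 10111100
109 = 01101101
224 = 11100000
237 = 11101101
Binary: 10111100.01101101.11100000.11101101


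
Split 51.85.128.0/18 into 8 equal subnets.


New prefix = 18 + 3 = 21
Each subnet has 2048 addresses
  51.85.128.0/21
  51.85.136.0/21
  51.85.144.0/21
  51.85.152.0/21
  51.85.160.0/21
  51.85.168.0/21
  51.85.176.0/21
  51.85.184.0/21
Subnets: 51.85.128.0/21, 51.85.136.0/21, 51.85.144.0/21, 51.85.152.0/21, 51.85.160.0/21, 51.85.168.0/21, 51.85.176.0/21, 51.85.184.0/21


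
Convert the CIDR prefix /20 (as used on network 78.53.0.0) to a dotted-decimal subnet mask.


/20 means 20 network bits, 12 host bits
Binary: 11111111111111111111000000000000
Mask: 255.255.240.0


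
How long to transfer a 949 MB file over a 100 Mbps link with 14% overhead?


Effective throughput = 100 * (1 - 14/100) = 86 Mbps
File size in Mb = 949 * 8 = 7592 Mb
Time = 7592 / 86
Time = 88.2791 seconds


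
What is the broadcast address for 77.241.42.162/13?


Network: 77.240.0.0/13
Host bits = 19
Set all host bits to 1:
Broadcast: 77.247.255.255


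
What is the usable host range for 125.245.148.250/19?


Network: 125.245.128.0
Broadcast: 125.245.159.255
First usable = network + 1
Last usable = broadcast - 1
Range: 125.245.128.1 to 125.245.159.254


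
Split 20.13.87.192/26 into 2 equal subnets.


New prefix = 26 + 1 = 27
Each subnet has 32 addresses
  20.13.87.192/27
  20.13.87.224/27
Subnets: 20.13.87.192/27, 20.13.87.224/27


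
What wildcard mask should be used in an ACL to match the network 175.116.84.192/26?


Subnet mask: 255.255.255.192
Wildcard = 255.255.255.255 - subnet mask
255 - 255 = 0
255 - 255 = 0
255 - 255 = 0
255 - 192 = 63
Wildcard: 0.0.0.63


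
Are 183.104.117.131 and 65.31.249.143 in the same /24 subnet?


Mask: 255.255.255.0
183.104.117.131 AND mask = 183.104.117.0
65.31.249.143 AND mask = 65.31.249.0
No, different subnets (183.104.117.0 vs 65.31.249.0)


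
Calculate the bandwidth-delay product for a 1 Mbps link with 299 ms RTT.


BDP = bandwidth * RTT
= 1 Mbps * 299 ms
= 1 * 1e6 * 299 / 1000 bits
= 299000 bits
= 37375 bytes
= 36.499 KB
BDP = 299000 bits (37375 bytes)


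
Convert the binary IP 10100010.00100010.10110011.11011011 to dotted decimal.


10100010 = 162
00100010 = 34
10110011 = 179
11011011 = 219
IP: 162.34.179.219


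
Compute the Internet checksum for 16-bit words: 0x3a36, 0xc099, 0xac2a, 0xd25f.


Sum all words (with carry folding):
+ 0x3a36 = 0x3a36
+ 0xc099 = 0xfacf
+ 0xac2a = 0xa6fa
+ 0xd25f = 0x795a
One's complement: ~0x795a
Checksum = 0x86a5


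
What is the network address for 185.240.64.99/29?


IP:   10111001.11110000.01000000.01100011
Mask: 11111111.11111111.11111111.11111000
AND operation:
Net:  10111001.11110000.01000000.01100000
Network: 185.240.64.96/29


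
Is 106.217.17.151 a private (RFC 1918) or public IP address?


RFC 1918 private ranges:
  10.0.0.0/8 (10.0.0.0 - 10.255.255.255)
  172.16.0.0/12 (172.16.0.0 - 172.31.255.255)
  192.168.0.0/16 (192.168.0.0 - 192.168.255.255)
Public (not in any RFC 1918 range)


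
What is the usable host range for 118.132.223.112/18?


Network: 118.132.192.0
Broadcast: 118.132.255.255
First usable = network + 1
Last usable = broadcast - 1
Range: 118.132.192.1 to 118.132.255.254


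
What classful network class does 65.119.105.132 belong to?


First octet: 65
Binary: 01000001
0xxxxxxx -> Class A (1-126)
Class A, default mask 255.0.0.0 (/8)


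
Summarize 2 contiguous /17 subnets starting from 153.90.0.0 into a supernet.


Original prefix: /17
Number of subnets: 2 = 2^1
New prefix = 17 - 1 = 16
Supernet: 153.90.0.0/16


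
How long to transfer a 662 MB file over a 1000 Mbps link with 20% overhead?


Effective throughput = 1000 * (1 - 20/100) = 800 Mbps
File size in Mb = 662 * 8 = 5296 Mb
Time = 5296 / 800
Time = 6.62 seconds


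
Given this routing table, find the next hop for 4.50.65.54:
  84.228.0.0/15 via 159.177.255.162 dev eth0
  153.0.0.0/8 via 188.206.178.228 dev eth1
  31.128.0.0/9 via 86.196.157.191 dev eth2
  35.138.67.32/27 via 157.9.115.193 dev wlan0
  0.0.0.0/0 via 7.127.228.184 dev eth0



Longest prefix match for 4.50.65.54:
  /15 84.228.0.0: no
  /8 153.0.0.0: no
  /9 31.128.0.0: no
  /27 35.138.67.32: no
  /0 0.0.0.0: MATCH
Selected: next-hop 7.127.228.184 via eth0 (matched /0)


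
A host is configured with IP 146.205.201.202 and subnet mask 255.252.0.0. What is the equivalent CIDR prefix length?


Binary: 11111111.11111100.00000000.00000000
Count leading 1s
Prefix: /14


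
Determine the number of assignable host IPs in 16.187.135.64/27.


Host bits = 32 - 27 = 5
Total addresses = 2^5 = 32
Usable = total - 2 (network and broadcast)
Usable hosts: 30


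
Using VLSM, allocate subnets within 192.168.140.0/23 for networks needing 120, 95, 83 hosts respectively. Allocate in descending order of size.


120 hosts -> /25 (126 usable): 192.168.140.0/25
95 hosts -> /25 (126 usable): 192.168.140.128/25
83 hosts -> /25 (126 usable): 192.168.141.0/25
Allocation: 192.168.140.0/25 (120 hosts, 126 usable); 192.168.140.128/25 (95 hosts, 126 usable); 192.168.141.0/25 (83 hosts, 126 usable)


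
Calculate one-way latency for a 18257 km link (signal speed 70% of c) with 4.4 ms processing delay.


Speed = 0.7 * 3e5 km/s = 210000 km/s
Propagation delay = 18257 / 210000 = 0.0869 s = 86.9381 ms
Processing delay = 4.4 ms
Total one-way latency = 91.3381 ms


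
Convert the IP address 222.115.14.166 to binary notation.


222 = 11011110
115 = 01110011
14 = 00001110
166 = 10100110
Binary: 11011110.01110011.00001110.10100110


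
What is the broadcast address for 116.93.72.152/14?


Network: 116.92.0.0/14
Host bits = 18
Set all host bits to 1:
Broadcast: 116.95.255.255


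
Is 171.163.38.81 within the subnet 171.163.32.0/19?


Subnet network: 171.163.32.0
Test IP AND mask: 171.163.32.0
Yes, 171.163.38.81 is in 171.163.32.0/19


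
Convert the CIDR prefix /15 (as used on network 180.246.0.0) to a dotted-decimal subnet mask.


/15 means 15 network bits, 17 host bits
Binary: 11111111111111100000000000000000
Mask: 255.254.0.0


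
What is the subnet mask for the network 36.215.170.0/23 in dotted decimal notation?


/23 means 23 network bits, 9 host bits
Binary: 11111111111111111111111000000000
Mask: 255.255.254.0


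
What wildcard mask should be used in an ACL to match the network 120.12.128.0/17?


Subnet mask: 255.255.128.0
Wildcard = 255.255.255.255 - subnet mask
255 - 255 = 0
255 - 255 = 0
255 - 128 = 127
255 - 0 = 255
Wildcard: 0.0.127.255


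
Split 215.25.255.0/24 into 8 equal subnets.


New prefix = 24 + 3 = 27
Each subnet has 32 addresses
  215.25.255.0/27
  215.25.255.32/27
  215.25.255.64/27
  215.25.255.96/27
  215.25.255.128/27
  215.25.255.160/27
  215.25.255.192/27
  215.25.255.224/27
Subnets: 215.25.255.0/27, 215.25.255.32/27, 215.25.255.64/27, 215.25.255.96/27, 215.25.255.128/27, 215.25.255.160/27, 215.25.255.192/27, 215.25.255.224/27


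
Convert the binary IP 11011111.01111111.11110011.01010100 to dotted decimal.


11011111 = 223
01111111 = 127
11110011 = 243
01010100 = 84
IP: 223.127.243.84


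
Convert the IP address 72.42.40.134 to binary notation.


72 = 01001000
42 = 00101010
40 = 00101000
134 = 10000110
Binary: 01001000.00101010.00101000.10000110


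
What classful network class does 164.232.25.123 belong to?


First octet: 164
Binary: 10100100
10xxxxxx -> Class B (128-191)
Class B, default mask 255.255.0.0 (/16)


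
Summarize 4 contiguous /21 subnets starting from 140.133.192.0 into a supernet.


Original prefix: /21
Number of subnets: 4 = 2^2
New prefix = 21 - 2 = 19
Supernet: 140.133.192.0/19


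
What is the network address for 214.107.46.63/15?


IP:   11010110.01101011.00101110.00111111
Mask: 11111111.11111110.00000000.00000000
AND operation:
Net:  11010110.01101010.00000000.00000000
Network: 214.106.0.0/15


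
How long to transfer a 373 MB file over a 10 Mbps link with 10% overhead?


Effective throughput = 10 * (1 - 10/100) = 9 Mbps
File size in Mb = 373 * 8 = 2984 Mb
Time = 2984 / 9
Time = 331.5556 seconds


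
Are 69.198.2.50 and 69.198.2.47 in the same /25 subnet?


Mask: 255.255.255.128
69.198.2.50 AND mask = 69.198.2.0
69.198.2.47 AND mask = 69.198.2.0
Yes, same subnet (69.198.2.0)


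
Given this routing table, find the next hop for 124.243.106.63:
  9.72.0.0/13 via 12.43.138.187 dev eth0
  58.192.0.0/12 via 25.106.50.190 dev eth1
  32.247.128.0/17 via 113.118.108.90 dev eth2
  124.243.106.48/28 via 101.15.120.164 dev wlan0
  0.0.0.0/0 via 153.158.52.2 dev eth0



Longest prefix match for 124.243.106.63:
  /13 9.72.0.0: no
  /12 58.192.0.0: no
  /17 32.247.128.0: no
  /28 124.243.106.48: MATCH
  /0 0.0.0.0: MATCH
Selected: next-hop 101.15.120.164 via wlan0 (matched /28)


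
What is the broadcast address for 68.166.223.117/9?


Network: 68.128.0.0/9
Host bits = 23
Set all host bits to 1:
Broadcast: 68.255.255.255


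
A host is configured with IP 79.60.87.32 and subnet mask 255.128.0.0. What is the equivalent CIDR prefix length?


Binary: 11111111.10000000.00000000.00000000
Count leading 1s
Prefix: /9


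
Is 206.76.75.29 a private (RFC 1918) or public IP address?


RFC 1918 private ranges:
  10.0.0.0/8 (10.0.0.0 - 10.255.255.255)
  172.16.0.0/12 (172.16.0.0 - 172.31.255.255)
  192.168.0.0/16 (192.168.0.0 - 192.168.255.255)
Public (not in any RFC 1918 range)


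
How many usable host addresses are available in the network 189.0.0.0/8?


Host bits = 32 - 8 = 24
Total addresses = 2^24 = 16777216
Usable = total - 2 (network and broadcast)
Usable hosts: 16777214


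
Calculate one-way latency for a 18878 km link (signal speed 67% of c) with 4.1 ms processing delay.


Speed = 0.67 * 3e5 km/s = 201000 km/s
Propagation delay = 18878 / 201000 = 0.0939 s = 93.9204 ms
Processing delay = 4.1 ms
Total one-way latency = 98.0204 ms


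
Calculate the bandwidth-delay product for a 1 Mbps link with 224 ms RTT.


BDP = bandwidth * RTT
= 1 Mbps * 224 ms
= 1 * 1e6 * 224 / 1000 bits
= 224000 bits
= 28000 bytes
= 27.3438 KB
BDP = 224000 bits (28000 bytes)


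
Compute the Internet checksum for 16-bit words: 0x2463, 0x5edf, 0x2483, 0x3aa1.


Sum all words (with carry folding):
+ 0x2463 = 0x2463
+ 0x5edf = 0x8342
+ 0x2483 = 0xa7c5
+ 0x3aa1 = 0xe266
One's complement: ~0xe266
Checksum = 0x1d99


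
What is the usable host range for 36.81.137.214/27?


Network: 36.81.137.192
Broadcast: 36.81.137.223
First usable = network + 1
Last usable = broadcast - 1
Range: 36.81.137.193 to 36.81.137.222


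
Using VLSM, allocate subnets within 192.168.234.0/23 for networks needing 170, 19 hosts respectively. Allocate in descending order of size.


170 hosts -> /24 (254 usable): 192.168.234.0/24
19 hosts -> /27 (30 usable): 192.168.235.0/27
Allocation: 192.168.234.0/24 (170 hosts, 254 usable); 192.168.235.0/27 (19 hosts, 30 usable)


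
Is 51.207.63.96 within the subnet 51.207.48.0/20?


Subnet network: 51.207.48.0
Test IP AND mask: 51.207.48.0
Yes, 51.207.63.96 is in 51.207.48.0/20


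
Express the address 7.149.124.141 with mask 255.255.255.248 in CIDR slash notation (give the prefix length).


Binary: 11111111.11111111.11111111.11111000
Count leading 1s
Prefix: /29


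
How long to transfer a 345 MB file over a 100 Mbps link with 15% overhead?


Effective throughput = 100 * (1 - 15/100) = 85 Mbps
File size in Mb = 345 * 8 = 2760 Mb
Time = 2760 / 85
Time = 32.4706 seconds


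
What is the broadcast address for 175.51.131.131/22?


Network: 175.51.128.0/22
Host bits = 10
Set all host bits to 1:
Broadcast: 175.51.131.255


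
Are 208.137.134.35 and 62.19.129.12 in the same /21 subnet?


Mask: 255.255.248.0
208.137.134.35 AND mask = 208.137.128.0
62.19.129.12 AND mask = 62.19.128.0
No, different subnets (208.137.128.0 vs 62.19.128.0)


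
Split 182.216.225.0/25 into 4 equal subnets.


New prefix = 25 + 2 = 27
Each subnet has 32 addresses
  182.216.225.0/27
  182.216.225.32/27
  182.216.225.64/27
  182.216.225.96/27
Subnets: 182.216.225.0/27, 182.216.225.32/27, 182.216.225.64/27, 182.216.225.96/27


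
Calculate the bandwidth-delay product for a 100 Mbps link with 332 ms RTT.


BDP = bandwidth * RTT
= 100 Mbps * 332 ms
= 100 * 1e6 * 332 / 1000 bits
= 33200000 bits
= 4150000 bytes
= 4052.7344 KB
BDP = 33200000 bits (4150000 bytes)


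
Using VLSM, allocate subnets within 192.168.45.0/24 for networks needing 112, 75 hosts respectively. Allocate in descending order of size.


112 hosts -> /25 (126 usable): 192.168.45.0/25
75 hosts -> /25 (126 usable): 192.168.45.128/25
Allocation: 192.168.45.0/25 (112 hosts, 126 usable); 192.168.45.128/25 (75 hosts, 126 usable)


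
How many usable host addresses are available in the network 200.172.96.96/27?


Host bits = 32 - 27 = 5
Total addresses = 2^5 = 32
Usable = total - 2 (network and broadcast)
Usable hosts: 30


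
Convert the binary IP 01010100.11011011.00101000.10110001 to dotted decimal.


01010100 = 84
11011011 = 219
00101000 = 40
10110001 = 177
IP: 84.219.40.177


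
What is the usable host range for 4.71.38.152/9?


Network: 4.0.0.0
Broadcast: 4.127.255.255
First usable = network + 1
Last usable = broadcast - 1
Range: 4.0.0.1 to 4.127.255.254


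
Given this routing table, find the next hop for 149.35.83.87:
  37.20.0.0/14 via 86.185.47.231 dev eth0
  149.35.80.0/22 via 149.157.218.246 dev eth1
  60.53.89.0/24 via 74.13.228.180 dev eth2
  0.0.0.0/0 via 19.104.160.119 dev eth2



Longest prefix match for 149.35.83.87:
  /14 37.20.0.0: no
  /22 149.35.80.0: MATCH
  /24 60.53.89.0: no
  /0 0.0.0.0: MATCH
Selected: next-hop 149.157.218.246 via eth1 (matched /22)


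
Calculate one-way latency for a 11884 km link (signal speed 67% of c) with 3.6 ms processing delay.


Speed = 0.67 * 3e5 km/s = 201000 km/s
Propagation delay = 11884 / 201000 = 0.0591 s = 59.1244 ms
Processing delay = 3.6 ms
Total one-way latency = 62.7244 ms


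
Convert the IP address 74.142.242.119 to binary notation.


74 = 01001010
142 = 10001110
242 = 11110010
119 = 01110111
Binary: 01001010.10001110.11110010.01110111


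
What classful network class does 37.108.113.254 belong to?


First octet: 37
Binary: 00100101
0xxxxxxx -> Class A (1-126)
Class A, default mask 255.0.0.0 (/8)


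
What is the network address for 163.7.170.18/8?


IP:   10100011.00000111.10101010.00010010
Mask: 11111111.00000000.00000000.00000000
AND operation:
Net:  10100011.00000000.00000000.00000000
Network: 163.0.0.0/8


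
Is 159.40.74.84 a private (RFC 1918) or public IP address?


RFC 1918 private ranges:
  10.0.0.0/8 (10.0.0.0 - 10.255.255.255)
  172.16.0.0/12 (172.16.0.0 - 172.31.255.255)
  192.168.0.0/16 (192.168.0.0 - 192.168.255.255)
Public (not in any RFC 1918 range)


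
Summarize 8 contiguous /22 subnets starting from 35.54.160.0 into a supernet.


Original prefix: /22
Number of subnets: 8 = 2^3
New prefix = 22 - 3 = 19
Supernet: 35.54.160.0/19


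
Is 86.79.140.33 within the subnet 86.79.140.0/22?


Subnet network: 86.79.140.0
Test IP AND mask: 86.79.140.0
Yes, 86.79.140.33 is in 86.79.140.0/22


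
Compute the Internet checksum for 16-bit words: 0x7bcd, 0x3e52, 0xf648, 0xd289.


Sum all words (with carry folding):
+ 0x7bcd = 0x7bcd
+ 0x3e52 = 0xba1f
+ 0xf648 = 0xb068
+ 0xd289 = 0x82f2
One's complement: ~0x82f2
Checksum = 0x7d0d


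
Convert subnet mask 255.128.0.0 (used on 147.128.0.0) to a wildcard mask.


Subnet mask: 255.128.0.0
Wildcard = 255.255.255.255 - subnet mask
255 - 255 = 0
255 - 128 = 127
255 - 0 = 255
255 - 0 = 255
Wildcard: 0.127.255.255


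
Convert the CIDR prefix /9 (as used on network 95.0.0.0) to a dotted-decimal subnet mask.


/9 means 9 network bits, 23 host bits
Binary: 11111111100000000000000000000000
Mask: 255.128.0.0


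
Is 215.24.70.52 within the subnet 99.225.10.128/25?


Subnet network: 99.225.10.128
Test IP AND mask: 215.24.70.0
No, 215.24.70.52 is not in 99.225.10.128/25


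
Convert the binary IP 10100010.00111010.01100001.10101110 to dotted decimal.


10100010 = 162
00111010 = 58
01100001 = 97
10101110 = 174
IP: 162.58.97.174


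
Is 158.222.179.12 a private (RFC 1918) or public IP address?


RFC 1918 private ranges:
  10.0.0.0/8 (10.0.0.0 - 10.255.255.255)
  172.16.0.0/12 (172.16.0.0 - 172.31.255.255)
  192.168.0.0/16 (192.168.0.0 - 192.168.255.255)
Public (not in any RFC 1918 range)


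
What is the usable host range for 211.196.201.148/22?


Network: 211.196.200.0
Broadcast: 211.196.203.255
First usable = network + 1
Last usable = broadcast - 1
Range: 211.196.200.1 to 211.196.203.254


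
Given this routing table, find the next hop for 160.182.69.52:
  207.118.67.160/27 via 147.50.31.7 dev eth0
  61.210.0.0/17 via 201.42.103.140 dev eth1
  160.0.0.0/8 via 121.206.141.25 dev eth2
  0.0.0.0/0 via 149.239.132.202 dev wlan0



Longest prefix match for 160.182.69.52:
  /27 207.118.67.160: no
  /17 61.210.0.0: no
  /8 160.0.0.0: MATCH
  /0 0.0.0.0: MATCH
Selected: next-hop 121.206.141.25 via eth2 (matched /8)


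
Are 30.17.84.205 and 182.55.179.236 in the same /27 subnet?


Mask: 255.255.255.224
30.17.84.205 AND mask = 30.17.84.192
182.55.179.236 AND mask = 182.55.179.224
No, different subnets (30.17.84.192 vs 182.55.179.224)


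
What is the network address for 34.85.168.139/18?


IP:   00100010.01010101.10101000.10001011
Mask: 11111111.11111111.11000000.00000000
AND operation:
Net:  00100010.01010101.10000000.00000000
Network: 34.85.128.0/18


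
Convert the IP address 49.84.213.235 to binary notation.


49 = 00110001
84 = 01010100
213 = 11010101
235 = 11101011
Binary: 00110001.01010100.11010101.11101011


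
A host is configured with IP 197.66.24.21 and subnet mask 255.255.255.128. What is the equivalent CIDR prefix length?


Binary: 11111111.11111111.11111111.10000000
Count leading 1s
Prefix: /25


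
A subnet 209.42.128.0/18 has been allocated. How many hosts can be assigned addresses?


Host bits = 32 - 18 = 14
Total addresses = 2^14 = 16384
Usable = total - 2 (network and broadcast)
Usable hosts: 16382


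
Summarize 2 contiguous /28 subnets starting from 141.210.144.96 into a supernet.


Original prefix: /28
Number of subnets: 2 = 2^1
New prefix = 28 - 1 = 27
Supernet: 141.210.144.96/27


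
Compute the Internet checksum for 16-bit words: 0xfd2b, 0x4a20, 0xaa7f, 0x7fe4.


Sum all words (with carry folding):
+ 0xfd2b = 0xfd2b
+ 0x4a20 = 0x474c
+ 0xaa7f = 0xf1cb
+ 0x7fe4 = 0x71b0
One's complement: ~0x71b0
Checksum = 0x8e4f


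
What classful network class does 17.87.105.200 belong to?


First octet: 17
Binary: 00010001
0xxxxxxx -> Class A (1-126)
Class A, default mask 255.0.0.0 (/8)


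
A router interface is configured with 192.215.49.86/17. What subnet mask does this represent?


/17 means 17 network bits, 15 host bits
Binary: 11111111111111111000000000000000
Mask: 255.255.128.0


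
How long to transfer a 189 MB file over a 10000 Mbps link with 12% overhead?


Effective throughput = 10000 * (1 - 12/100) = 8800 Mbps
File size in Mb = 189 * 8 = 1512 Mb
Time = 1512 / 8800
Time = 0.1718 seconds


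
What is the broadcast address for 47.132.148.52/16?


Network: 47.132.0.0/16
Host bits = 16
Set all host bits to 1:
Broadcast: 47.132.255.255


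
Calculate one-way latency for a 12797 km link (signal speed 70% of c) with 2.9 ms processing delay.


Speed = 0.7 * 3e5 km/s = 210000 km/s
Propagation delay = 12797 / 210000 = 0.0609 s = 60.9381 ms
Processing delay = 2.9 ms
Total one-way latency = 63.8381 ms


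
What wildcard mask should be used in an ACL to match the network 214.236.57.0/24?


Subnet mask: 255.255.255.0
Wildcard = 255.255.255.255 - subnet mask
255 - 255 = 0
255 - 255 = 0
255 - 255 = 0
255 - 0 = 255
Wildcard: 0.0.0.255


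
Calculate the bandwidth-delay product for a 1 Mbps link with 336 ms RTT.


BDP = bandwidth * RTT
= 1 Mbps * 336 ms
= 1 * 1e6 * 336 / 1000 bits
= 336000 bits
= 42000 bytes
= 41.0156 KB
BDP = 336000 bits (42000 bytes)


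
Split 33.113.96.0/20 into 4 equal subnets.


New prefix = 20 + 2 = 22
Each subnet has 1024 addresses
  33.113.96.0/22
  33.113.100.0/22
  33.113.104.0/22
  33.113.108.0/22
Subnets: 33.113.96.0/22, 33.113.100.0/22, 33.113.104.0/22, 33.113.108.0/22


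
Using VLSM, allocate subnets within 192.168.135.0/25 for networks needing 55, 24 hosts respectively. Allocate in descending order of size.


55 hosts -> /26 (62 usable): 192.168.135.0/26
24 hosts -> /27 (30 usable): 192.168.135.64/27
Allocation: 192.168.135.0/26 (55 hosts, 62 usable); 192.168.135.64/27 (24 hosts, 30 usable)


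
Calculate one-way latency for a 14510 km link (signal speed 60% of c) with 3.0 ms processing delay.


Speed = 0.6 * 3e5 km/s = 180000 km/s
Propagation delay = 14510 / 180000 = 0.0806 s = 80.6111 ms
Processing delay = 3.0 ms
Total one-way latency = 83.6111 ms


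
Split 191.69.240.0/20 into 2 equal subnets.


New prefix = 20 + 1 = 21
Each subnet has 2048 addresses
  191.69.240.0/21
  191.69.248.0/21
Subnets: 191.69.240.0/21, 191.69.248.0/21


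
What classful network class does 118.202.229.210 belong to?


First octet: 118
Binary: 01110110
0xxxxxxx -> Class A (1-126)
Class A, default mask 255.0.0.0 (/8)


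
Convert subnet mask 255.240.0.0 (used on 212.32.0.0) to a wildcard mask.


Subnet mask: 255.240.0.0
Wildcard = 255.255.255.255 - subnet mask
255 - 255 = 0
255 - 240 = 15
255 - 0 = 255
255 - 0 = 255
Wildcard: 0.15.255.255


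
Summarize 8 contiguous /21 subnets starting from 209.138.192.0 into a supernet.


Original prefix: /21
Number of subnets: 8 = 2^3
New prefix = 21 - 3 = 18
Supernet: 209.138.192.0/18


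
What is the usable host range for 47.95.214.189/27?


Network: 47.95.214.160
Broadcast: 47.95.214.191
First usable = network + 1
Last usable = broadcast - 1
Range: 47.95.214.161 to 47.95.214.190


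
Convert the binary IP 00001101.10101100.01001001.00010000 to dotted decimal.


00001101 = 13
10101100 = 172
01001001 = 73
00010000 = 16
IP: 13.172.73.16


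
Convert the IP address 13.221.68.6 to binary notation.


13 = 00001101
221 = 11011101
68 = 01000100
6 = 00000110
Binary: 00001101.11011101.01000100.00000110


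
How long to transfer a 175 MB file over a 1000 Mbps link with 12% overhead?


Effective throughput = 1000 * (1 - 12/100) = 880 Mbps
File size in Mb = 175 * 8 = 1400 Mb
Time = 1400 / 880
Time = 1.5909 seconds


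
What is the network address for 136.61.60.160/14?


IP:   10001000.00111101.00111100.10100000
Mask: 11111111.11111100.00000000.00000000
AND operation:
Net:  10001000.00111100.00000000.00000000
Network: 136.60.0.0/14


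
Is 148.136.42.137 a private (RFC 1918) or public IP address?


RFC 1918 private ranges:
  10.0.0.0/8 (10.0.0.0 - 10.255.255.255)
  172.16.0.0/12 (172.16.0.0 - 172.31.255.255)
  192.168.0.0/16 (192.168.0.0 - 192.168.255.255)
Public (not in any RFC 1918 range)


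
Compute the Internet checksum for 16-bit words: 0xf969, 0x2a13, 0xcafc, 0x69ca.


Sum all words (with carry folding):
+ 0xf969 = 0xf969
+ 0x2a13 = 0x237d
+ 0xcafc = 0xee79
+ 0x69ca = 0x5844
One's complement: ~0x5844
Checksum = 0xa7bb


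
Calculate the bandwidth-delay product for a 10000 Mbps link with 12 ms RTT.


BDP = bandwidth * RTT
= 10000 Mbps * 12 ms
= 10000 * 1e6 * 12 / 1000 bits
= 120000000 bits
= 15000000 bytes
= 14648.4375 KB
BDP = 120000000 bits (15000000 bytes)


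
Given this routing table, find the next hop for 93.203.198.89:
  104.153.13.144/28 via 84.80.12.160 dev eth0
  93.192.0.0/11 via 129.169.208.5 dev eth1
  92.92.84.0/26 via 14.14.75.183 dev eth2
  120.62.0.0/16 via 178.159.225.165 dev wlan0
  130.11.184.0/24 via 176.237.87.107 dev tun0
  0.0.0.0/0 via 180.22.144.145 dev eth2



Longest prefix match for 93.203.198.89:
  /28 104.153.13.144: no
  /11 93.192.0.0: MATCH
  /26 92.92.84.0: no
  /16 120.62.0.0: no
  /24 130.11.184.0: no
  /0 0.0.0.0: MATCH
Selected: next-hop 129.169.208.5 via eth1 (matched /11)


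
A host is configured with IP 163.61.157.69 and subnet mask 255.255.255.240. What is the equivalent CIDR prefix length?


Binary: 11111111.11111111.11111111.11110000
Count leading 1s
Prefix: /28


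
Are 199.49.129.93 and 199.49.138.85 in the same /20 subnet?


Mask: 255.255.240.0
199.49.129.93 AND mask = 199.49.128.0
199.49.138.85 AND mask = 199.49.128.0
Yes, same subnet (199.49.128.0)


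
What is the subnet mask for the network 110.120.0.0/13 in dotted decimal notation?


/13 means 13 network bits, 19 host bits
Binary: 11111111111110000000000000000000
Mask: 255.248.0.0


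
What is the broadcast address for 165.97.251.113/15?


Network: 165.96.0.0/15
Host bits = 17
Set all host bits to 1:
Broadcast: 165.97.255.255


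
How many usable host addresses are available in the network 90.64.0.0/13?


Host bits = 32 - 13 = 19
Total addresses = 2^19 = 524288
Usable = total - 2 (network and broadcast)
Usable hosts: 524286


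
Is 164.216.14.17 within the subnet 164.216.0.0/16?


Subnet network: 164.216.0.0
Test IP AND mask: 164.216.0.0
Yes, 164.216.14.17 is in 164.216.0.0/16


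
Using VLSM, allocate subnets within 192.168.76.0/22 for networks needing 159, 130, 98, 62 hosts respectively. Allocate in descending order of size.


159 hosts -> /24 (254 usable): 192.168.76.0/24
130 hosts -> /24 (254 usable): 192.168.77.0/24
98 hosts -> /25 (126 usable): 192.168.78.0/25
62 hosts -> /26 (62 usable): 192.168.78.128/26
Allocation: 192.168.76.0/24 (159 hosts, 254 usable); 192.168.77.0/24 (130 hosts, 254 usable); 192.168.78.0/25 (98 hosts, 126 usable); 192.168.78.128/26 (62 hosts, 62 usable)


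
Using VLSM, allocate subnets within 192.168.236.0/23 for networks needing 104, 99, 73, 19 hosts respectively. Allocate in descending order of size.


104 hosts -> /25 (126 usable): 192.168.236.0/25
99 hosts -> /25 (126 usable): 192.168.236.128/25
73 hosts -> /25 (126 usable): 192.168.237.0/25
19 hosts -> /27 (30 usable): 192.168.237.128/27
Allocation: 192.168.236.0/25 (104 hosts, 126 usable); 192.168.236.128/25 (99 hosts, 126 usable); 192.168.237.0/25 (73 hosts, 126 usable); 192.168.237.128/27 (19 hosts, 30 usable)


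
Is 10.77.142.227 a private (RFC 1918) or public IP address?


RFC 1918 private ranges:
  10.0.0.0/8 (10.0.0.0 - 10.255.255.255)
  172.16.0.0/12 (172.16.0.0 - 172.31.255.255)
  192.168.0.0/16 (192.168.0.0 - 192.168.255.255)
Private (in 10.0.0.0/8)


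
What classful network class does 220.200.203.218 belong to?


First octet: 220
Binary: 11011100
110xxxxx -> Class C (192-223)
Class C, default mask 255.255.255.0 (/24)


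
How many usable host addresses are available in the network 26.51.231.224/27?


Host bits = 32 - 27 = 5
Total addresses = 2^5 = 32
Usable = total - 2 (network and broadcast)
Usable hosts: 30


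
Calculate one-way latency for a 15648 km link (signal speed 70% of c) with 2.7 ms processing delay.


Speed = 0.7 * 3e5 km/s = 210000 km/s
Propagation delay = 15648 / 210000 = 0.0745 s = 74.5143 ms
Processing delay = 2.7 ms
Total one-way latency = 77.2143 ms


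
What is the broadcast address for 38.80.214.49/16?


Network: 38.80.0.0/16
Host bits = 16
Set all host bits to 1:
Broadcast: 38.80.255.255


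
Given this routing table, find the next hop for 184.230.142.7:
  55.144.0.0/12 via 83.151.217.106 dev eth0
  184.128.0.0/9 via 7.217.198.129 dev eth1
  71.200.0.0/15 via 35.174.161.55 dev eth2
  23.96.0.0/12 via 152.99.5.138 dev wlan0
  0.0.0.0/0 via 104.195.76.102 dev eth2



Longest prefix match for 184.230.142.7:
  /12 55.144.0.0: no
  /9 184.128.0.0: MATCH
  /15 71.200.0.0: no
  /12 23.96.0.0: no
  /0 0.0.0.0: MATCH
Selected: next-hop 7.217.198.129 via eth1 (matched /9)


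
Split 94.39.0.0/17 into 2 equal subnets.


New prefix = 17 + 1 = 18
Each subnet has 16384 addresses
  94.39.0.0/18
  94.39.64.0/18
Subnets: 94.39.0.0/18, 94.39.64.0/18


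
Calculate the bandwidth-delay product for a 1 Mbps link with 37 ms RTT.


BDP = bandwidth * RTT
= 1 Mbps * 37 ms
= 1 * 1e6 * 37 / 1000 bits
= 37000 bits
= 4625 bytes
= 4.5166 KB
BDP = 37000 bits (4625 bytes)


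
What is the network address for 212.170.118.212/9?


IP:   11010100.10101010.01110110.11010100
Mask: 11111111.10000000.00000000.00000000
AND operation:
Net:  11010100.10000000.00000000.00000000
Network: 212.128.0.0/9


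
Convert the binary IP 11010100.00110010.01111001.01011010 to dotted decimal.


11010100 = 212
00110010 = 50
01111001 = 121
01011010 = 90
IP: 212.50.121.90


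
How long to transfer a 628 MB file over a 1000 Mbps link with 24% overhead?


Effective throughput = 1000 * (1 - 24/100) = 760 Mbps
File size in Mb = 628 * 8 = 5024 Mb
Time = 5024 / 760
Time = 6.6105 seconds


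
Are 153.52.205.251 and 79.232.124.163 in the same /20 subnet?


Mask: 255.255.240.0
153.52.205.251 AND mask = 153.52.192.0
79.232.124.163 AND mask = 79.232.112.0
No, different subnets (153.52.192.0 vs 79.232.112.0)


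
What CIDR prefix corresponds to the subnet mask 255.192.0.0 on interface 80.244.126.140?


Binary: 11111111.11000000.00000000.00000000
Count leading 1s
Prefix: /10


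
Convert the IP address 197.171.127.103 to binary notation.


197 = 11000101
171 = 10101011
127 = 01111111
103 = 01100111
Binary: 11000101.10101011.01111111.01100111


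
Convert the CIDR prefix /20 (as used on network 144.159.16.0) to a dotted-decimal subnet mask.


/20 means 20 network bits, 12 host bits
Binary: 11111111111111111111000000000000
Mask: 255.255.240.0


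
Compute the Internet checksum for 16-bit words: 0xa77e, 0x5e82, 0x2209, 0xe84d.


Sum all words (with carry folding):
+ 0xa77e = 0xa77e
+ 0x5e82 = 0x0601
+ 0x2209 = 0x280a
+ 0xe84d = 0x1058
One's complement: ~0x1058
Checksum = 0xefa7


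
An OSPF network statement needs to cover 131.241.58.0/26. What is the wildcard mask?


Subnet mask: 255.255.255.192
Wildcard = 255.255.255.255 - subnet mask
255 - 255 = 0
255 - 255 = 0
255 - 255 = 0
255 - 192 = 63
Wildcard: 0.0.0.63
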